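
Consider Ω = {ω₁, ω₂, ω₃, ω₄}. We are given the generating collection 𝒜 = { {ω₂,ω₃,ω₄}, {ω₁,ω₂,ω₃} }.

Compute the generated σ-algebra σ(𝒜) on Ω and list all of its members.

σ(𝒜) (8 sets): { {}, {ω₁}, {ω₄}, {ω₁,ω₄}, {ω₂,ω₃}, {ω₁,ω₂,ω₃}, {ω₂,ω₃,ω₄}, Ω }

Trace:
Take S₀ = 𝒜 ∪ {∅, Ω} = { {}, {ω₁,ω₂,ω₃}, {ω₂,ω₃,ω₄}, Ω }.
Pass 1 (2 new):
  {ω₁}  = {ω₂,ω₃,ω₄}ᶜ
  {ω₄}  = {ω₁,ω₂,ω₃}ᶜ
  — 6 sets.
Pass 2: +1 →
  {ω₁,ω₄}  = {ω₄} ∪ {ω₁}
  — 7 sets.
Pass 3: +1 →
  {ω₂,ω₃}  = {ω₁,ω₄}ᶜ
  — 8 sets.
Pass 4: already closed under ᶜ and ∪.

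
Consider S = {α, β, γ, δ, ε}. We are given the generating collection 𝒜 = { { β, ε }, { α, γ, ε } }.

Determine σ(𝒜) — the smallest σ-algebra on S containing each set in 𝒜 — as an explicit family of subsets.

Answer: σ(𝒜) = { {  }, { β }, { δ }, { ε }, { α, γ }, { β, δ }, { β, ε }, { δ, ε }, { α, β, γ }, { α, γ, δ }, { α, γ, ε }, { β, δ, ε }, { α, β, γ, δ }, { α, β, γ, ε }, { α, γ, δ, ε }, S }

Check:
Seed the family with 𝒜 together with ∅ and S: { {  }, { β, ε }, { α, γ, ε }, S }.
Iteration 1: 3 new —
  { β, δ }  = { α, γ, ε }ᶜ
  { α, γ, δ }  = { β, ε }ᶜ
  { α, β, γ, ε }  = { α, γ, ε } ∪ { β, ε }
  [7 total]
Iteration 2: 4 new —
  { δ }  = { α, β, γ, ε }ᶜ
  { β, δ, ε }  = { β, ε } ∪ { β, δ }
  { α, β, γ, δ }  = { α, γ, δ } ∪ { β, δ }
  { α, γ, δ, ε }  = { α, γ, δ } ∪ { α, γ, ε }
  [11 total]
Iteration 3: 3 new —
  { β }  = { α, γ, δ, ε }ᶜ
  { ε }  = { α, β, γ, δ }ᶜ
  { α, γ }  = { β, δ, ε }ᶜ
  [14 total]
Iteration 4. New:
  { δ, ε }  = { δ } ∪ { ε }
  { α, β, γ }  = { α, γ } ∪ { β }
  [16 total]
Iteration 5 adds nothing — fixpoint reached.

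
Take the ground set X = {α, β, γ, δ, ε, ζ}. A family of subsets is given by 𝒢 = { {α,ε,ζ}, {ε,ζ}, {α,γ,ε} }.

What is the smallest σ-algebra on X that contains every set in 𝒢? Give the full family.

σ(𝒢) (32 sets): { {}, {α}, {γ}, {ε}, {ζ}, {α,γ}, {α,ε}, {α,ζ}, {β,δ}, {γ,ε}, {γ,ζ}, {ε,ζ}, {α,β,δ}, {α,γ,ε}, {α,γ,ζ}, {α,ε,ζ}, {β,γ,δ}, {β,δ,ε}, {β,δ,ζ}, {γ,ε,ζ}, {α,β,γ,δ}, {α,β,δ,ε}, {α,β,δ,ζ}, {α,γ,ε,ζ}, {β,γ,δ,ε}, {β,γ,δ,ζ}, {β,δ,ε,ζ}, {α,β,γ,δ,ε}, {α,β,γ,δ,ζ}, {α,β,δ,ε,ζ}, {β,γ,δ,ε,ζ}, X }

Trace:
Seed the family with 𝒢 together with ∅ and X: { {}, {ε,ζ}, {α,γ,ε}, {α,ε,ζ}, X }.
Step 1: 4 new —
  {β,γ,δ}  = ᶜ of {α,ε,ζ}
  {β,δ,ζ}  = ᶜ of {α,γ,ε}
  {α,β,γ,δ}  = ᶜ of {ε,ζ}
  {α,γ,ε,ζ}  = {α,ε,ζ} ∪ {α,γ,ε}
Step 2 adds 7:
  {β,δ}  = ᶜ of {α,γ,ε,ζ}
  {β,γ,δ,ζ}  = {β,δ,ζ} ∪ {β,γ,δ}
  {β,δ,ε,ζ}  = {β,δ,ζ} ∪ {ε,ζ}
  {α,β,γ,δ,ε}  = {β,γ,δ} ∪ {α,γ,ε}
  {α,β,γ,δ,ζ}  = {β,δ,ζ} ∪ {α,β,γ,δ}
  {α,β,δ,ε,ζ}  = {β,δ,ζ} ∪ {α,ε,ζ}
  {β,γ,δ,ε,ζ}  = {β,γ,δ} ∪ {ε,ζ}
Step 3 (6 new):
  {α}  = ᶜ of {β,γ,δ,ε,ζ}
  {γ}  = ᶜ of {α,β,δ,ε,ζ}
  {ε}  = ᶜ of {α,β,γ,δ,ζ}
  {ζ}  = ᶜ of {α,β,γ,δ,ε}
  {α,γ}  = ᶜ of {β,δ,ε,ζ}
  {α,ε}  = ᶜ of {β,γ,δ,ζ}
Step 4: +10 →
  {α,ζ}  = {ζ} ∪ {α}
  {γ,ε}  = {ε} ∪ {γ}
  {γ,ζ}  = {ζ} ∪ {γ}
  {α,β,δ}  = {β,δ} ∪ {α}
  {α,γ,ζ}  = {ζ} ∪ {α,γ}
  {β,δ,ε}  = {ε} ∪ {β,δ}
  {γ,ε,ζ}  = {ε,ζ} ∪ {γ}
  {α,β,δ,ε}  = {α,ε} ∪ {β,δ}
  {α,β,δ,ζ}  = {β,δ,ζ} ∪ {α}
  {β,γ,δ,ε}  = {β,γ,δ} ∪ {ε}
After Step 5 the family is unchanged; done.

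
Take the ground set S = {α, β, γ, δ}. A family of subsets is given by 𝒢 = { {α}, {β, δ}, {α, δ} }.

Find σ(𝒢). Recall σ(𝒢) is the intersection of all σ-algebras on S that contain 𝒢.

σ(𝒢) = { {}, {α}, {β}, {γ}, {δ}, {α, β}, {α, γ}, {α, δ}, {β, γ}, {β, δ}, {γ, δ}, {α, β, γ}, {α, β, δ}, {α, γ, δ}, {β, γ, δ}, S }

Trace:
Initial family (5 sets): { {}, {α}, {α, δ}, {β, δ}, S }.
Step 1: +4 →
  {α, γ}  = S∖{β, δ}
  {β, γ}  = S∖{α, δ}
  {α, β, δ}  = {α, δ} ∪ {β, δ}
  {β, γ, δ}  = S∖{α}
Step 2 adds 3:
  {γ}  = S∖{α, β, δ}
  {α, β, γ}  = {β, γ} ∪ {α, γ}
  {α, γ, δ}  = {α, δ} ∪ {α, γ}
Step 3 (2 new):
  {β}  = S∖{α, γ, δ}
  {δ}  = S∖{α, β, γ}
Step 4 (2 new):
  {α, β}  = {β} ∪ {α}
  {γ, δ}  = {γ} ∪ {δ}
Step 5: no new sets; the family is a σ-algebra.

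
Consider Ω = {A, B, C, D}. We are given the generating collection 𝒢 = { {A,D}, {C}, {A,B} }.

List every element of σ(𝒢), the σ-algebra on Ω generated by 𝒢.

σ(𝒢) (16 sets): { {}, {A}, {B}, {C}, {D}, {A,B}, {A,C}, {A,D}, {B,C}, {B,D}, {C,D}, {A,B,C}, {A,B,D}, {A,C,D}, {B,C,D}, Ω }

Trace:
Start: 𝒢 ∪ {∅, Ω} = { {}, {C}, {A,B}, {A,D}, Ω }.
Pass 1. New:
  {B,C}  = Ω∖{A,D}
  {C,D}  = Ω∖{A,B}
  {A,B,C}  = {C} ∪ {A,B}
  {A,B,D}  = Ω∖{C}
  {A,C,D}  = {C} ∪ {A,D}
Pass 2 adds 3:
  {B}  = Ω∖{A,C,D}
  {D}  = Ω∖{A,B,C}
  {B,C,D}  = {C,D} ∪ {B,C}
Pass 3: 2 new —
  {A}  = Ω∖{B,C,D}
  {B,D}  = {D} ∪ {B}
Pass 4 (1 new):
  {A,C}  = Ω∖{B,D}
Pass 5: stable.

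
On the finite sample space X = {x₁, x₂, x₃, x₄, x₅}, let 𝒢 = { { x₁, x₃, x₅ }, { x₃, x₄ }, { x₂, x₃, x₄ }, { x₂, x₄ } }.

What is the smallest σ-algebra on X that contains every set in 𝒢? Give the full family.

Initial family (6 sets): { {}, { x₂, x₄ }, { x₃, x₄ }, { x₁, x₃, x₅ }, { x₂, x₃, x₄ }, X }.
Step 1 (3 new):
  { x₁, x₅ }  = { x₂, x₃, x₄ }ᶜ
  { x₁, x₂, x₅ }  = { x₃, x₄ }ᶜ
  { x₁, x₃, x₄, x₅ }  = { x₃, x₄ } ∪ { x₁, x₃, x₅ }
  — 9 sets.
Step 2 adds 3:
  { x₂ }  = { x₁, x₃, x₄, x₅ }ᶜ
  { x₁, x₂, x₃, x₅ }  = { x₁, x₃, x₅ } ∪ { x₁, x₂, x₅ }
  { x₁, x₂, x₄, x₅ }  = { x₁, x₂, x₅ } ∪ { x₂, x₄ }
  — 12 sets.
Step 3 adds 2:
  { x₃ }  = { x₁, x₂, x₄, x₅ }ᶜ
  { x₄ }  = { x₁, x₂, x₃, x₅ }ᶜ
  — 14 sets.
Step 4: +2 →
  { x₂, x₃ }  = { x₃ } ∪ { x₂ }
  { x₁, x₄, x₅ }  = { x₁, x₅ } ∪ { x₄ }
  — 16 sets.
Step 5: closed — nothing new.

Therefore σ(𝒢) = { {}, { x₂ }, { x₃ }, { x₄ }, { x₁, x₅ }, { x₂, x₃ }, { x₂, x₄ }, { x₃, x₄ }, { x₁, x₂, x₅ }, { x₁, x₃, x₅ }, { x₁, x₄, x₅ }, { x₂, x₃, x₄ }, { x₁, x₂, x₃, x₅ }, { x₁, x₂, x₄, x₅ }, { x₁, x₃, x₄, x₅ }, X } (|σ(𝒢)| = 16).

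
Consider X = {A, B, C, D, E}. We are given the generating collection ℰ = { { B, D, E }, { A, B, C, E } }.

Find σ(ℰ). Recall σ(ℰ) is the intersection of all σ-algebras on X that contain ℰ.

σ(ℰ) = { ∅, { D }, { A, C }, { B, E }, { A, C, D }, { B, D, E }, { A, B, C, E }, X }

Derivation:
Initial family (4 sets): { ∅, { B, D, E }, { A, B, C, E }, X }.
Round 1 (2 new):
  { D }  = ᶜ of { A, B, C, E }
  { A, C }  = ᶜ of { B, D, E }
Round 2 adds 1:
  { A, C, D }  = { A, C } ∪ { D }
Round 3: +1 →
  { B, E }  = ᶜ of { A, C, D }
Round 4: already closed under ᶜ and ∪.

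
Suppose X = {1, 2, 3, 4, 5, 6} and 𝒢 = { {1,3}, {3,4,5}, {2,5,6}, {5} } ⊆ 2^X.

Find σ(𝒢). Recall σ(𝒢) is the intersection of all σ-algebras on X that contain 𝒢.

σ(𝒢) = { ∅, {1}, {3}, {4}, {5}, {1,3}, {1,4}, {1,5}, {2,6}, {3,4}, {3,5}, {4,5}, {1,2,6}, {1,3,4}, {1,3,5}, {1,4,5}, {2,3,6}, {2,4,6}, {2,5,6}, {3,4,5}, {1,2,3,6}, {1,2,4,6}, {1,2,5,6}, {1,3,4,5}, {2,3,4,6}, {2,3,5,6}, {2,4,5,6}, {1,2,3,4,6}, {1,2,3,5,6}, {1,2,4,5,6}, {2,3,4,5,6}, X }

Working:
Initial family (6 sets): { ∅, {5}, {1,3}, {2,5,6}, {3,4,5}, X }.
Round 1: +8 →
  {1,2,6}  = ᶜ of {3,4,5}
  {1,3,4}  = ᶜ of {2,5,6}
  {1,3,5}  = {1,3} ∪ {5}
  {1,3,4,5}  = {3,4,5} ∪ {1,3}
  {2,4,5,6}  = ᶜ of {1,3}
  {1,2,3,4,6}  = ᶜ of {5}
  {1,2,3,5,6}  = {1,3} ∪ {2,5,6}
  {2,3,4,5,6}  = {3,4,5} ∪ {2,5,6}
  |family| = 14
Round 2 (7 new):
  {1}  = ᶜ of {2,3,4,5,6}
  {4}  = ᶜ of {1,2,3,5,6}
  {2,6}  = ᶜ of {1,3,4,5}
  {2,4,6}  = ᶜ of {1,3,5}
  {1,2,3,6}  = {1,3} ∪ {1,2,6}
  {1,2,5,6}  = {2,5,6} ∪ {1,2,6}
  {1,2,4,5,6}  = {2,4,5,6} ∪ {1,2,6}
  |family| = 21
Round 3. New:
  {3}  = ᶜ of {1,2,4,5,6}
  {1,4}  = {4} ∪ {1}
  {1,5}  = {5} ∪ {1}
  {3,4}  = ᶜ of {1,2,5,6}
  {4,5}  = ᶜ of {1,2,3,6}
  {1,2,4,6}  = {2,4,6} ∪ {1,2,6}
  |family| = 27
Round 4: 5 new —
  {3,5}  = ᶜ of {1,2,4,6}
  {1,4,5}  = {1} ∪ {4,5}
  {2,3,6}  = {2,6} ∪ {3}
  {2,3,4,6}  = ᶜ of {1,5}
  {2,3,5,6}  = ᶜ of {1,4}
  |family| = 32
Round 5: no new sets; the family is a σ-algebra.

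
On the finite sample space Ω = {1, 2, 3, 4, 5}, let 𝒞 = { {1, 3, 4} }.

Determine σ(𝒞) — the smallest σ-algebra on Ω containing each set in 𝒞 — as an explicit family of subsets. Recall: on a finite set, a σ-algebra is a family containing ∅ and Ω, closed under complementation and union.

|σ(𝒞)| = 4.  σ(𝒞) = { {}, {2, 5}, {1, 3, 4}, Ω }

Check:
Take S₀ = 𝒞 ∪ {∅, Ω} = { {}, {1, 3, 4}, Ω }.
Pass 1 adds 1:
  {2, 5}  = complement {1, 3, 4}
  (now 4)
Pass 2: already closed under ᶜ and ∪.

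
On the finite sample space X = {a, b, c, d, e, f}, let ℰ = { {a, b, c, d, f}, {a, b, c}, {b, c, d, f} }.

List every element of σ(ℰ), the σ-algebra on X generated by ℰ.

Initial family (5 sets): { ∅, {a, b, c}, {b, c, d, f}, {a, b, c, d, f}, X }.
Pass 1: 3 new —
  {e}  = ᶜ of {a, b, c, d, f}
  {a, e}  = ᶜ of {b, c, d, f}
  {d, e, f}  = ᶜ of {a, b, c}
  [8 total]
Pass 2: +3 →
  {a, b, c, e}  = {a, b, c} ∪ {e}
  {a, d, e, f}  = {d, e, f} ∪ {a, e}
  {b, c, d, e, f}  = {b, c, d, f} ∪ {d, e, f}
  [11 total]
Pass 3: +3 →
  {a}  = ᶜ of {b, c, d, e, f}
  {b, c}  = ᶜ of {a, d, e, f}
  {d, f}  = ᶜ of {a, b, c, e}
  [14 total]
Pass 4 adds 2:
  {a, d, f}  = {d, f} ∪ {a}
  {b, c, e}  = {b, c} ∪ {e}
  [16 total]
After Pass 5 the family is unchanged; done.

σ(ℰ) = { ∅, {a}, {e}, {a, e}, {b, c}, {d, f}, {a, b, c}, {a, d, f}, {b, c, e}, {d, e, f}, {a, b, c, e}, {a, d, e, f}, {b, c, d, f}, {a, b, c, d, f}, {b, c, d, e, f}, X }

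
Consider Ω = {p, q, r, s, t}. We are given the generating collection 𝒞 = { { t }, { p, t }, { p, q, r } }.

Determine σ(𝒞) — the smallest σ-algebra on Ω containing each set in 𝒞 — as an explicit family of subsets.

σ(𝒞) (16 sets): { {}, { p }, { s }, { t }, { p, s }, { p, t }, { q, r }, { s, t }, { p, q, r }, { p, s, t }, { q, r, s }, { q, r, t }, { p, q, r, s }, { p, q, r, t }, { q, r, s, t }, Ω }

Derivation:
Seed the family with 𝒞 together with ∅ and Ω: { {}, { t }, { p, t }, { p, q, r }, Ω }.
Iteration 1 (4 new):
  { s, t }  = complement { p, q, r }
  { q, r, s }  = complement { p, t }
  { p, q, r, s }  = complement { t }
  { p, q, r, t }  = { p, q, r } ∪ { p, t }
Iteration 2: +3 →
  { s }  = complement { p, q, r, t }
  { p, s, t }  = { s, t } ∪ { p, t }
  { q, r, s, t }  = { q, r, s } ∪ { t }
Iteration 3: 2 new —
  { p }  = complement { q, r, s, t }
  { q, r }  = complement { p, s, t }
Iteration 4 adds 2:
  { p, s }  = { s } ∪ { p }
  { q, r, t }  = { q, r } ∪ { t }
Iteration 5: stable.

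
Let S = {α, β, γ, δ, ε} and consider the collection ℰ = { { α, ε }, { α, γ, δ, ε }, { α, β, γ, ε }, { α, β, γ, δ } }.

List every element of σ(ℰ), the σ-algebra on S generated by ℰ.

Answer: σ(ℰ) = { ∅, { α }, { β }, { γ }, { δ }, { ε }, { α, β }, { α, γ }, { α, δ }, { α, ε }, { β, γ }, { β, δ }, { β, ε }, { γ, δ }, { γ, ε }, { δ, ε }, { α, β, γ }, { α, β, δ }, { α, β, ε }, { α, γ, δ }, { α, γ, ε }, { α, δ, ε }, { β, γ, δ }, { β, γ, ε }, { β, δ, ε }, { γ, δ, ε }, { α, β, γ, δ }, { α, β, γ, ε }, { α, β, δ, ε }, { α, γ, δ, ε }, { β, γ, δ, ε }, S }

Working:
Take S₀ = ℰ ∪ {∅, S} = { ∅, { α, ε }, { α, β, γ, δ }, { α, β, γ, ε }, { α, γ, δ, ε }, S }.
Round 1: +4 →
  { β }  = { α, γ, δ, ε }ᶜ
  { δ }  = { α, β, γ, ε }ᶜ
  { ε }  = { α, β, γ, δ }ᶜ
  { β, γ, δ }  = { α, ε }ᶜ
  (now 10)
Round 2. New:
  { β, δ }  = { β } ∪ { δ }
  { β, ε }  = { β } ∪ { ε }
  { δ, ε }  = { ε } ∪ { δ }
  { α, β, ε }  = { β } ∪ { α, ε }
  { α, δ, ε }  = { α, ε } ∪ { δ }
  { β, γ, δ, ε }  = { β, γ, δ } ∪ { ε }
  (now 16)
Round 3: 8 new —
  { α }  = { β, γ, δ, ε }ᶜ
  { β, γ }  = { α, δ, ε }ᶜ
  { γ, δ }  = { α, β, ε }ᶜ
  { α, β, γ }  = { δ, ε }ᶜ
  { α, γ, δ }  = { β, ε }ᶜ
  { α, γ, ε }  = { β, δ }ᶜ
  { β, δ, ε }  = { δ, ε } ∪ { β, ε }
  { α, β, δ, ε }  = { δ, ε } ∪ { α, β, ε }
  (now 24)
Round 4. New:
  { γ }  = { α, β, δ, ε }ᶜ
  { α, β }  = { β } ∪ { α }
  { α, γ }  = { β, δ, ε }ᶜ
  { α, δ }  = { δ } ∪ { α }
  { α, β, δ }  = { β, δ } ∪ { α }
  { β, γ, ε }  = { β, ε } ∪ { β, γ }
  { γ, δ, ε }  = { γ, δ } ∪ { ε }
  (now 31)
Round 5 (1 new):
  { γ, ε }  = { α, β, δ }ᶜ
  (now 32)
Round 6: no new sets; the family is a σ-algebra.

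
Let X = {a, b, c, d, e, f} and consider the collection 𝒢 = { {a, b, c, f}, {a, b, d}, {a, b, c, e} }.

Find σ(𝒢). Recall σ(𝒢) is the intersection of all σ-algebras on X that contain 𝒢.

σ(𝒢) (32 sets): { {}, {c}, {d}, {e}, {f}, {a, b}, {c, d}, {c, e}, {c, f}, {d, e}, {d, f}, {e, f}, {a, b, c}, {a, b, d}, {a, b, e}, {a, b, f}, {c, d, e}, {c, d, f}, {c, e, f}, {d, e, f}, {a, b, c, d}, {a, b, c, e}, {a, b, c, f}, {a, b, d, e}, {a, b, d, f}, {a, b, e, f}, {c, d, e, f}, {a, b, c, d, e}, {a, b, c, d, f}, {a, b, c, e, f}, {a, b, d, e, f}, X }

Derivation:
Seed the family with 𝒢 together with ∅ and X: { {}, {a, b, d}, {a, b, c, e}, {a, b, c, f}, X }.
Round 1: +6 →
  {d, e}  = {a, b, c, f}ᶜ
  {d, f}  = {a, b, c, e}ᶜ
  {c, e, f}  = {a, b, d}ᶜ
  {a, b, c, d, e}  = {a, b, c, e} ∪ {a, b, d}
  {a, b, c, d, f}  = {a, b, c, f} ∪ {a, b, d}
  {a, b, c, e, f}  = {a, b, c, f} ∪ {a, b, c, e}
  |family| = 11
Round 2: 7 new —
  {d}  = {a, b, c, e, f}ᶜ
  {e}  = {a, b, c, d, f}ᶜ
  {f}  = {a, b, c, d, e}ᶜ
  {d, e, f}  = {d, e} ∪ {d, f}
  {a, b, d, e}  = {a, b, d} ∪ {d, e}
  {a, b, d, f}  = {a, b, d} ∪ {d, f}
  {c, d, e, f}  = {d, e} ∪ {c, e, f}
  |family| = 18
Round 3 (6 new):
  {a, b}  = {c, d, e, f}ᶜ
  {c, e}  = {a, b, d, f}ᶜ
  {c, f}  = {a, b, d, e}ᶜ
  {e, f}  = {e} ∪ {f}
  {a, b, c}  = {d, e, f}ᶜ
  {a, b, d, e, f}  = {d, e} ∪ {a, b, d, f}
  |family| = 24
Round 4 (7 new):
  {c}  = {a, b, d, e, f}ᶜ
  {a, b, e}  = {a, b} ∪ {e}
  {a, b, f}  = {a, b} ∪ {f}
  {c, d, e}  = {d, e} ∪ {c, e}
  {c, d, f}  = {c, f} ∪ {d}
  {a, b, c, d}  = {e, f}ᶜ
  {a, b, e, f}  = {e, f} ∪ {a, b}
  |family| = 31
Round 5. New:
  {c, d}  = {a, b, e, f}ᶜ
  |family| = 32
Round 6: no new sets; the family is a σ-algebra.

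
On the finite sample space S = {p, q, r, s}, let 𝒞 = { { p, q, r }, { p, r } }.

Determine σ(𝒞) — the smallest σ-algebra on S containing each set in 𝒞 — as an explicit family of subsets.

Answer: σ(𝒞) = { {}, { q }, { s }, { p, r }, { q, s }, { p, q, r }, { p, r, s }, S }

Check:
Seed the family with 𝒞 together with ∅ and S: { {}, { p, r }, { p, q, r }, S }.
Round 1 (2 new):
  { s }  = { p, q, r }ᶜ
  { q, s }  = { p, r }ᶜ
  |family| = 6
Round 2: 1 new —
  { p, r, s }  = { p, r } ∪ { s }
  |family| = 7
Round 3: +1 →
  { q }  = { p, r, s }ᶜ
  |family| = 8
Round 4 adds nothing — fixpoint reached.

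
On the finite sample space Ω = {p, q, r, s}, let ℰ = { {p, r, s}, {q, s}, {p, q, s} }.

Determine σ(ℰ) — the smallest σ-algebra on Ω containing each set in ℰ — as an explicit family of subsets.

σ(ℰ) (16 sets): { ∅, {p}, {q}, {r}, {s}, {p, q}, {p, r}, {p, s}, {q, r}, {q, s}, {r, s}, {p, q, r}, {p, q, s}, {p, r, s}, {q, r, s}, Ω }

Derivation:
Begin from { ∅, {q, s}, {p, q, s}, {p, r, s}, Ω } (that is, ℰ plus ∅ and Ω).
Pass 1 (3 new):
  {q}  = ᶜ of {p, r, s}
  {r}  = ᶜ of {p, q, s}
  {p, r}  = ᶜ of {q, s}
  |family| = 8
Pass 2 (3 new):
  {q, r}  = {r} ∪ {q}
  {p, q, r}  = {q} ∪ {p, r}
  {q, r, s}  = {r} ∪ {q, s}
  |family| = 11
Pass 3: 3 new —
  {p}  = ᶜ of {q, r, s}
  {s}  = ᶜ of {p, q, r}
  {p, s}  = ᶜ of {q, r}
  |family| = 14
Pass 4. New:
  {p, q}  = {q} ∪ {p}
  {r, s}  = {r} ∪ {s}
  |family| = 16
Pass 5: stable.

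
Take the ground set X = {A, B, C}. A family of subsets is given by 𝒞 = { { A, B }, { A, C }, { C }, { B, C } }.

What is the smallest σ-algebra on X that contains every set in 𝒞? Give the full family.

σ(𝒞) (8 sets): { ∅, { A }, { B }, { C }, { A, B }, { A, C }, { B, C }, X }

Derivation:
Seed the family with 𝒞 together with ∅ and X: { ∅, { C }, { A, B }, { A, C }, { B, C }, X }.
Iteration 1: 2 new —
  { A }  = X∖{ B, C }
  { B }  = X∖{ A, C }
  (now 8)
Iteration 2 adds nothing — fixpoint reached.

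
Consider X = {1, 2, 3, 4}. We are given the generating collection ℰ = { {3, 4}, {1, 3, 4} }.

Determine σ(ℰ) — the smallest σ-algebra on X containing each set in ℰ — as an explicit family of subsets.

Seed the family with ℰ together with ∅ and X: { ∅, {3, 4}, {1, 3, 4}, X }.
Pass 1. New:
  {2}  = complement {1, 3, 4}
  {1, 2}  = complement {3, 4}
  [6 total]
Pass 2: 1 new —
  {2, 3, 4}  = {3, 4} ∪ {2}
  [7 total]
Pass 3 (1 new):
  {1}  = complement {2, 3, 4}
  [8 total]
Pass 4: stable.

|σ(ℰ)| = 8.  σ(ℰ) = { ∅, {1}, {2}, {1, 2}, {3, 4}, {1, 3, 4}, {2, 3, 4}, X }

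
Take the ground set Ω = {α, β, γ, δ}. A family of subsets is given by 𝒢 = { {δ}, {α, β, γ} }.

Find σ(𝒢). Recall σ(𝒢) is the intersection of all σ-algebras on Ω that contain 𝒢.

Answer: σ(𝒢) = { {}, {δ}, {α, β, γ}, Ω }

Trace:
Start: 𝒢 ∪ {∅, Ω} = { {}, {δ}, {α, β, γ}, Ω }.
Iteration 1 adds nothing — fixpoint reached.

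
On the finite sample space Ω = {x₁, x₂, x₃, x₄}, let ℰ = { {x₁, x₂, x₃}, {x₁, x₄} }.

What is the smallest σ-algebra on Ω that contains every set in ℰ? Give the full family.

|σ(ℰ)| = 8.  σ(ℰ) = { {}, {x₁}, {x₄}, {x₁, x₄}, {x₂, x₃}, {x₁, x₂, x₃}, {x₂, x₃, x₄}, Ω }

Check:
Seed the family with ℰ together with ∅ and Ω: { {}, {x₁, x₄}, {x₁, x₂, x₃}, Ω }.
Round 1: 2 new —
  {x₄}  = ᶜ of {x₁, x₂, x₃}
  {x₂, x₃}  = ᶜ of {x₁, x₄}
  [6 total]
Round 2: 1 new —
  {x₂, x₃, x₄}  = {x₂, x₃} ∪ {x₄}
  [7 total]
Round 3 adds 1:
  {x₁}  = ᶜ of {x₂, x₃, x₄}
  [8 total]
Round 4: no new sets; the family is a σ-algebra.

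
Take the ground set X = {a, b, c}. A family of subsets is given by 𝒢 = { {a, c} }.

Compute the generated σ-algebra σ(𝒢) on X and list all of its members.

σ(𝒢) (4 sets): { {}, {b}, {a, c}, X }

Trace:
Initial family (3 sets): { {}, {a, c}, X }.
Iteration 1: +1 →
  {b}  = complement {a, c}
  [4 total]
After Iteration 2 the family is unchanged; done.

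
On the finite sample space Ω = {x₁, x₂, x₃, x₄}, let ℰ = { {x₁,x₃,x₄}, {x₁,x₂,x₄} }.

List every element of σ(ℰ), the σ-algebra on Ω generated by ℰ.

Take S₀ = ℰ ∪ {∅, Ω} = { {}, {x₁,x₂,x₄}, {x₁,x₃,x₄}, Ω }.
Iteration 1: +2 →
  {x₂}  = complement {x₁,x₃,x₄}
  {x₃}  = complement {x₁,x₂,x₄}
  (now 6)
Iteration 2 (1 new):
  {x₂,x₃}  = {x₃} ∪ {x₂}
  (now 7)
Iteration 3: +1 →
  {x₁,x₄}  = complement {x₂,x₃}
  (now 8)
Iteration 4 adds nothing — fixpoint reached.

Hence σ(ℰ) has 8 members: { {}, {x₂}, {x₃}, {x₁,x₄}, {x₂,x₃}, {x₁,x₂,x₄}, {x₁,x₃,x₄}, Ω }.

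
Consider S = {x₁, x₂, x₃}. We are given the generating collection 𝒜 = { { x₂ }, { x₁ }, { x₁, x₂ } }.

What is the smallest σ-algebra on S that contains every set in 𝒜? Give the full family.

Answer: σ(𝒜) = { {}, { x₁ }, { x₂ }, { x₃ }, { x₁, x₂ }, { x₁, x₃ }, { x₂, x₃ }, S }

Check:
Initial family (5 sets): { {}, { x₁ }, { x₂ }, { x₁, x₂ }, S }.
Step 1 (3 new):
  { x₃ }  = { x₁, x₂ }ᶜ
  { x₁, x₃ }  = { x₂ }ᶜ
  { x₂, x₃ }  = { x₁ }ᶜ
  (now 8)
Step 2: stable.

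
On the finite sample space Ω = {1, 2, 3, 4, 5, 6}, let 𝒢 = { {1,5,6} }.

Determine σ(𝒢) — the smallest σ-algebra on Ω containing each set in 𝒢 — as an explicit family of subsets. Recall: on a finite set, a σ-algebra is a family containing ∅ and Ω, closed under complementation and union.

Take S₀ = 𝒢 ∪ {∅, Ω} = { {}, {1,5,6}, Ω }.
Pass 1: 1 new —
  {2,3,4}  = complement {1,5,6}
Pass 2: stable.

σ(𝒢) = { {}, {1,5,6}, {2,3,4}, Ω }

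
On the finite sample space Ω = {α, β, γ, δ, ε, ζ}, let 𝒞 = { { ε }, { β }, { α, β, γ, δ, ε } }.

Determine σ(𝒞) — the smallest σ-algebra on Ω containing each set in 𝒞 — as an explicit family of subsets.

Start: 𝒞 ∪ {∅, Ω} = { {  }, { β }, { ε }, { α, β, γ, δ, ε }, Ω }.
Step 1: 4 new —
  { ζ }  = ᶜ of { α, β, γ, δ, ε }
  { β, ε }  = { β } ∪ { ε }
  { α, β, γ, δ, ζ }  = ᶜ of { ε }
  { α, γ, δ, ε, ζ }  = ᶜ of { β }
  [9 total]
Step 2: 4 new —
  { β, ζ }  = { β } ∪ { ζ }
  { ε, ζ }  = { ζ } ∪ { ε }
  { β, ε, ζ }  = { β, ε } ∪ { ζ }
  { α, γ, δ, ζ }  = ᶜ of { β, ε }
  [13 total]
Step 3: 3 new —
  { α, γ, δ }  = ᶜ of { β, ε, ζ }
  { α, β, γ, δ }  = ᶜ of { ε, ζ }
  { α, γ, δ, ε }  = ᶜ of { β, ζ }
  [16 total]
Step 4: closed — nothing new.

Therefore σ(𝒞) = { {  }, { β }, { ε }, { ζ }, { β, ε }, { β, ζ }, { ε, ζ }, { α, γ, δ }, { β, ε, ζ }, { α, β, γ, δ }, { α, γ, δ, ε }, { α, γ, δ, ζ }, { α, β, γ, δ, ε }, { α, β, γ, δ, ζ }, { α, γ, δ, ε, ζ }, Ω } (|σ(𝒞)| = 16).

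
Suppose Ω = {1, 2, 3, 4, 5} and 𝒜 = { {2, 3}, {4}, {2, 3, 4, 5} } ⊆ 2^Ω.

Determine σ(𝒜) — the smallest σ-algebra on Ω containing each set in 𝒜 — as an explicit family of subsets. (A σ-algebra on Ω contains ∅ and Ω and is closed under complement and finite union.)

Start: 𝒜 ∪ {∅, Ω} = { {}, {4}, {2, 3}, {2, 3, 4, 5}, Ω }.
Pass 1 adds 4:
  {1}  = ᶜ of {2, 3, 4, 5}
  {1, 4, 5}  = ᶜ of {2, 3}
  {2, 3, 4}  = {2, 3} ∪ {4}
  {1, 2, 3, 5}  = ᶜ of {4}
Pass 2. New:
  {1, 4}  = {4} ∪ {1}
  {1, 5}  = ᶜ of {2, 3, 4}
  {1, 2, 3}  = {2, 3} ∪ {1}
  {1, 2, 3, 4}  = {2, 3, 4} ∪ {1}
Pass 3 (3 new):
  {5}  = ᶜ of {1, 2, 3, 4}
  {4, 5}  = ᶜ of {1, 2, 3}
  {2, 3, 5}  = ᶜ of {1, 4}
Pass 4: stable.

σ(𝒜) = { {}, {1}, {4}, {5}, {1, 4}, {1, 5}, {2, 3}, {4, 5}, {1, 2, 3}, {1, 4, 5}, {2, 3, 4}, {2, 3, 5}, {1, 2, 3, 4}, {1, 2, 3, 5}, {2, 3, 4, 5}, Ω }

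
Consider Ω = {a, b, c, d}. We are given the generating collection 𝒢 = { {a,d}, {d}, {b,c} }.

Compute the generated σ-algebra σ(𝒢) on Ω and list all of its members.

Start: 𝒢 ∪ {∅, Ω} = { ∅, {d}, {a,d}, {b,c}, Ω }.
Step 1: 2 new —
  {a,b,c}  = complement {d}
  {b,c,d}  = {b,c} ∪ {d}
  [7 total]
Step 2 adds 1:
  {a}  = complement {b,c,d}
  [8 total]
After Step 3 the family is unchanged; done.

Hence σ(𝒢) has 8 members: { ∅, {a}, {d}, {a,d}, {b,c}, {a,b,c}, {b,c,d}, Ω }.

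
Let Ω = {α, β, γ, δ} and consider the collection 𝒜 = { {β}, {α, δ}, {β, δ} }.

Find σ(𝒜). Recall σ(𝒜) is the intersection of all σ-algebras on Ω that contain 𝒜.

Begin from { {}, {β}, {α, δ}, {β, δ}, Ω } (that is, 𝒜 plus ∅ and Ω).
Iteration 1 (4 new):
  {α, γ}  = Ω∖{β, δ}
  {β, γ}  = Ω∖{α, δ}
  {α, β, δ}  = {α, δ} ∪ {β}
  {α, γ, δ}  = Ω∖{β}
  |family| = 9
Iteration 2: 3 new —
  {γ}  = Ω∖{α, β, δ}
  {α, β, γ}  = {β} ∪ {α, γ}
  {β, γ, δ}  = {β, γ} ∪ {β, δ}
  |family| = 12
Iteration 3 adds 2:
  {α}  = Ω∖{β, γ, δ}
  {δ}  = Ω∖{α, β, γ}
  |family| = 14
Iteration 4 adds 2:
  {α, β}  = {β} ∪ {α}
  {γ, δ}  = {γ} ∪ {δ}
  |family| = 16
Iteration 5: no new sets; the family is a σ-algebra.

|σ(𝒜)| = 16.  σ(𝒜) = { {}, {α}, {β}, {γ}, {δ}, {α, β}, {α, γ}, {α, δ}, {β, γ}, {β, δ}, {γ, δ}, {α, β, γ}, {α, β, δ}, {α, γ, δ}, {β, γ, δ}, Ω }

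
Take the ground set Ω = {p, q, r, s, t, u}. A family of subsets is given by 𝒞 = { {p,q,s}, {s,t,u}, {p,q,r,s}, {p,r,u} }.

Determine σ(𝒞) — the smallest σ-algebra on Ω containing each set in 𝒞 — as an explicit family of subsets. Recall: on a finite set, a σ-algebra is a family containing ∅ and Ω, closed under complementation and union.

Begin from { ∅, {p,q,s}, {p,r,u}, {s,t,u}, {p,q,r,s}, Ω } (that is, 𝒞 plus ∅ and Ω).
Step 1: +7 →
  {t,u}  = complement {p,q,r,s}
  {p,q,r}  = complement {s,t,u}
  {q,s,t}  = complement {p,r,u}
  {r,t,u}  = complement {p,q,s}
  {p,q,r,s,u}  = {p,r,u} ∪ {p,q,r,s}
  {p,q,s,t,u}  = {s,t,u} ∪ {p,q,s}
  {p,r,s,t,u}  = {p,r,u} ∪ {s,t,u}
  (now 13)
Step 2: +11 →
  {q}  = complement {p,r,s,t,u}
  {r}  = complement {p,q,s,t,u}
  {t}  = complement {p,q,r,s,u}
  {p,q,r,u}  = {p,q,r} ∪ {p,r,u}
  {p,q,s,t}  = {p,q,s} ∪ {q,s,t}
  {p,r,t,u}  = {t,u} ∪ {p,r,u}
  {q,s,t,u}  = {t,u} ∪ {q,s,t}
  {r,s,t,u}  = {r,t,u} ∪ {s,t,u}
  {p,q,r,s,t}  = {p,q,r} ∪ {q,s,t}
  {p,q,r,t,u}  = {p,q,r} ∪ {t,u}
  {q,r,s,t,u}  = {r,t,u} ∪ {q,s,t}
  (now 24)
Step 3 adds 15:
  {p}  = complement {q,r,s,t,u}
  {s}  = complement {p,q,r,t,u}
  {u}  = complement {p,q,r,s,t}
  {p,q}  = complement {r,s,t,u}
  {p,r}  = complement {q,s,t,u}
  {q,r}  = {q} ∪ {r}
  {q,s}  = complement {p,r,t,u}
  {q,t}  = {q} ∪ {t}
  {r,t}  = {t} ∪ {r}
  {r,u}  = complement {p,q,s,t}
  {s,t}  = complement {p,q,r,u}
  {q,t,u}  = {t,u} ∪ {q}
  {p,q,r,t}  = {p,q,r} ∪ {t}
  {q,r,s,t}  = {q,s,t} ∪ {r}
  {q,r,t,u}  = {q} ∪ {r,t,u}
  (now 39)
Step 4. New:
  {p,s}  = complement {q,r,t,u}
  {p,t}  = {p} ∪ {t}
  {p,u}  = complement {q,r,s,t}
  {q,u}  = {q} ∪ {u}
  {r,s}  = {r} ∪ {s}
  {s,u}  = complement {p,q,r,t}
  {p,q,t}  = {p,q} ∪ {q,t}
  {p,q,u}  = {p,q} ∪ {u}
  {p,r,s}  = complement {q,t,u}
  {p,r,t}  = {p,r} ∪ {r,t}
  {p,s,t}  = {s,t} ∪ {p}
  {p,t,u}  = {p} ∪ {t,u}
  {q,r,s}  = {r} ∪ {q,s}
  {q,r,t}  = {q} ∪ {r,t}
  {q,r,u}  = {q} ∪ {r,u}
  {q,s,u}  = {q,s} ∪ {u}
  {r,s,t}  = {s,t} ∪ {r,t}
  {r,s,u}  = {r,u} ∪ {s}
  {p,q,s,u}  = complement {r,t}
  {p,q,t,u}  = {p,q} ∪ {t,u}
  {p,r,s,t}  = {s,t} ∪ {p,r}
  {p,r,s,u}  = complement {q,t}
  {p,s,t,u}  = complement {q,r}
  {q,r,s,u}  = {r,u} ∪ {q,s}
  (now 63)
Step 5 (1 new):
  {p,s,u}  = complement {q,r,t}
  (now 64)
Step 6: no new sets; the family is a σ-algebra.

|σ(𝒞)| = 64.  σ(𝒞) = { ∅, {p}, {q}, {r}, {s}, {t}, {u}, {p,q}, {p,r}, {p,s}, {p,t}, {p,u}, {q,r}, {q,s}, {q,t}, {q,u}, {r,s}, {r,t}, {r,u}, {s,t}, {s,u}, {t,u}, {p,q,r}, {p,q,s}, {p,q,t}, {p,q,u}, {p,r,s}, {p,r,t}, {p,r,u}, {p,s,t}, {p,s,u}, {p,t,u}, {q,r,s}, {q,r,t}, {q,r,u}, {q,s,t}, {q,s,u}, {q,t,u}, {r,s,t}, {r,s,u}, {r,t,u}, {s,t,u}, {p,q,r,s}, {p,q,r,t}, {p,q,r,u}, {p,q,s,t}, {p,q,s,u}, {p,q,t,u}, {p,r,s,t}, {p,r,s,u}, {p,r,t,u}, {p,s,t,u}, {q,r,s,t}, {q,r,s,u}, {q,r,t,u}, {q,s,t,u}, {r,s,t,u}, {p,q,r,s,t}, {p,q,r,s,u}, {p,q,r,t,u}, {p,q,s,t,u}, {p,r,s,t,u}, {q,r,s,t,u}, Ω }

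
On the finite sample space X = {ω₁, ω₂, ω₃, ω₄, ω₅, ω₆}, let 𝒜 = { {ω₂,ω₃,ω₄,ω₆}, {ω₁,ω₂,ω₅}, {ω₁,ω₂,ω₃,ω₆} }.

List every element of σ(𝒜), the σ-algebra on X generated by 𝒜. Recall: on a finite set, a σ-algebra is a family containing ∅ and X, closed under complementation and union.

Begin from { ∅, {ω₁,ω₂,ω₅}, {ω₁,ω₂,ω₃,ω₆}, {ω₂,ω₃,ω₄,ω₆}, X } (that is, 𝒜 plus ∅ and X).
Step 1 adds 5:
  {ω₁,ω₅}  = ᶜ of {ω₂,ω₃,ω₄,ω₆}
  {ω₄,ω₅}  = ᶜ of {ω₁,ω₂,ω₃,ω₆}
  {ω₃,ω₄,ω₆}  = ᶜ of {ω₁,ω₂,ω₅}
  {ω₁,ω₂,ω₃,ω₄,ω₆}  = {ω₂,ω₃,ω₄,ω₆} ∪ {ω₁,ω₂,ω₃,ω₆}
  {ω₁,ω₂,ω₃,ω₅,ω₆}  = {ω₁,ω₂,ω₅} ∪ {ω₁,ω₂,ω₃,ω₆}
Step 2 adds 7:
  {ω₄}  = ᶜ of {ω₁,ω₂,ω₃,ω₅,ω₆}
  {ω₅}  = ᶜ of {ω₁,ω₂,ω₃,ω₄,ω₆}
  {ω₁,ω₄,ω₅}  = {ω₄,ω₅} ∪ {ω₁,ω₅}
  {ω₁,ω₂,ω₄,ω₅}  = {ω₄,ω₅} ∪ {ω₁,ω₂,ω₅}
  {ω₃,ω₄,ω₅,ω₆}  = {ω₄,ω₅} ∪ {ω₃,ω₄,ω₆}
  {ω₁,ω₃,ω₄,ω₅,ω₆}  = {ω₁,ω₅} ∪ {ω₃,ω₄,ω₆}
  {ω₂,ω₃,ω₄,ω₅,ω₆}  = {ω₄,ω₅} ∪ {ω₂,ω₃,ω₄,ω₆}
Step 3 (5 new):
  {ω₁}  = ᶜ of {ω₂,ω₃,ω₄,ω₅,ω₆}
  {ω₂}  = ᶜ of {ω₁,ω₃,ω₄,ω₅,ω₆}
  {ω₁,ω₂}  = ᶜ of {ω₃,ω₄,ω₅,ω₆}
  {ω₃,ω₆}  = ᶜ of {ω₁,ω₂,ω₄,ω₅}
  {ω₂,ω₃,ω₆}  = ᶜ of {ω₁,ω₄,ω₅}
Step 4 adds 10:
  {ω₁,ω₄}  = {ω₁} ∪ {ω₄}
  {ω₂,ω₄}  = {ω₂} ∪ {ω₄}
  {ω₂,ω₅}  = {ω₂} ∪ {ω₅}
  {ω₁,ω₂,ω₄}  = {ω₁,ω₂} ∪ {ω₄}
  {ω₁,ω₃,ω₆}  = {ω₁} ∪ {ω₃,ω₆}
  {ω₂,ω₄,ω₅}  = {ω₂} ∪ {ω₄,ω₅}
  {ω₃,ω₅,ω₆}  = {ω₅} ∪ {ω₃,ω₆}
  {ω₁,ω₃,ω₄,ω₆}  = {ω₁} ∪ {ω₃,ω₄,ω₆}
  {ω₁,ω₃,ω₅,ω₆}  = {ω₃,ω₆} ∪ {ω₁,ω₅}
  {ω₂,ω₃,ω₅,ω₆}  = {ω₂,ω₃,ω₆} ∪ {ω₅}
Step 5: stable.

Therefore σ(𝒜) = { ∅, {ω₁}, {ω₂}, {ω₄}, {ω₅}, {ω₁,ω₂}, {ω₁,ω₄}, {ω₁,ω₅}, {ω₂,ω₄}, {ω₂,ω₅}, {ω₃,ω₆}, {ω₄,ω₅}, {ω₁,ω₂,ω₄}, {ω₁,ω₂,ω₅}, {ω₁,ω₃,ω₆}, {ω₁,ω₄,ω₅}, {ω₂,ω₃,ω₆}, {ω₂,ω₄,ω₅}, {ω₃,ω₄,ω₆}, {ω₃,ω₅,ω₆}, {ω₁,ω₂,ω₃,ω₆}, {ω₁,ω₂,ω₄,ω₅}, {ω₁,ω₃,ω₄,ω₆}, {ω₁,ω₃,ω₅,ω₆}, {ω₂,ω₃,ω₄,ω₆}, {ω₂,ω₃,ω₅,ω₆}, {ω₃,ω₄,ω₅,ω₆}, {ω₁,ω₂,ω₃,ω₄,ω₆}, {ω₁,ω₂,ω₃,ω₅,ω₆}, {ω₁,ω₃,ω₄,ω₅,ω₆}, {ω₂,ω₃,ω₄,ω₅,ω₆}, X } (|σ(𝒜)| = 32).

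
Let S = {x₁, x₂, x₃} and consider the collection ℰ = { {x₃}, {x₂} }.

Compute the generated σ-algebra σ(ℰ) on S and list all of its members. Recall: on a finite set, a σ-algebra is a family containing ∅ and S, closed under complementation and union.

Begin from { ∅, {x₂}, {x₃}, S } (that is, ℰ plus ∅ and S).
Iteration 1 adds 3:
  {x₁,x₂}  = ᶜ of {x₃}
  {x₁,x₃}  = ᶜ of {x₂}
  {x₂,x₃}  = {x₃} ∪ {x₂}
Iteration 2: +1 →
  {x₁}  = ᶜ of {x₂,x₃}
Iteration 3: stable.

σ(ℰ) = { ∅, {x₁}, {x₂}, {x₃}, {x₁,x₂}, {x₁,x₃}, {x₂,x₃}, S }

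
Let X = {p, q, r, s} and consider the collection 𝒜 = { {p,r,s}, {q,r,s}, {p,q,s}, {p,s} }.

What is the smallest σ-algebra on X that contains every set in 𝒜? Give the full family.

σ(𝒜) (16 sets): { {}, {p}, {q}, {r}, {s}, {p,q}, {p,r}, {p,s}, {q,r}, {q,s}, {r,s}, {p,q,r}, {p,q,s}, {p,r,s}, {q,r,s}, X }

Check:
Take S₀ = 𝒜 ∪ {∅, X} = { {}, {p,s}, {p,q,s}, {p,r,s}, {q,r,s}, X }.
Iteration 1 adds 4:
  {p}  = {q,r,s}ᶜ
  {q}  = {p,r,s}ᶜ
  {r}  = {p,q,s}ᶜ
  {q,r}  = {p,s}ᶜ
  [10 total]
Iteration 2 (3 new):
  {p,q}  = {q} ∪ {p}
  {p,r}  = {r} ∪ {p}
  {p,q,r}  = {q,r} ∪ {p}
  [13 total]
Iteration 3 adds 3:
  {s}  = {p,q,r}ᶜ
  {q,s}  = {p,r}ᶜ
  {r,s}  = {p,q}ᶜ
  [16 total]
Iteration 4: no new sets; the family is a σ-algebra.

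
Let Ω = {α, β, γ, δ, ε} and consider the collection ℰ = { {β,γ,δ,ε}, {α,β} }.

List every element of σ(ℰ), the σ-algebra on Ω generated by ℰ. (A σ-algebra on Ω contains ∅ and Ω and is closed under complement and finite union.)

Initial family (4 sets): { ∅, {α,β}, {β,γ,δ,ε}, Ω }.
Round 1. New:
  {α}  = Ω∖{β,γ,δ,ε}
  {γ,δ,ε}  = Ω∖{α,β}
  (now 6)
Round 2 adds 1:
  {α,γ,δ,ε}  = {γ,δ,ε} ∪ {α}
  (now 7)
Round 3: +1 →
  {β}  = Ω∖{α,γ,δ,ε}
  (now 8)
Round 4 adds nothing — fixpoint reached.

σ(ℰ) = { ∅, {α}, {β}, {α,β}, {γ,δ,ε}, {α,γ,δ,ε}, {β,γ,δ,ε}, Ω }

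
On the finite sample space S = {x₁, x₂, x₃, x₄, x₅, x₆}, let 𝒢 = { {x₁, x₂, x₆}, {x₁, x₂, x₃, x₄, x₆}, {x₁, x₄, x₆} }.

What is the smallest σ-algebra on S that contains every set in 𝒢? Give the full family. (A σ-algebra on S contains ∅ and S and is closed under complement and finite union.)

Take S₀ = 𝒢 ∪ {∅, S} = { ∅, {x₁, x₂, x₆}, {x₁, x₄, x₆}, {x₁, x₂, x₃, x₄, x₆}, S }.
Round 1. New:
  {x₅}  = ᶜ of {x₁, x₂, x₃, x₄, x₆}
  {x₂, x₃, x₅}  = ᶜ of {x₁, x₄, x₆}
  {x₃, x₄, x₅}  = ᶜ of {x₁, x₂, x₆}
  {x₁, x₂, x₄, x₆}  = {x₁, x₂, x₆} ∪ {x₁, x₄, x₆}
  |family| = 9
Round 2 adds 7:
  {x₃, x₅}  = ᶜ of {x₁, x₂, x₄, x₆}
  {x₁, x₂, x₅, x₆}  = {x₅} ∪ {x₁, x₂, x₆}
  {x₁, x₄, x₅, x₆}  = {x₁, x₄, x₆} ∪ {x₅}
  {x₂, x₃, x₄, x₅}  = {x₃, x₄, x₅} ∪ {x₂, x₃, x₅}
  {x₁, x₂, x₃, x₅, x₆}  = {x₂, x₃, x₅} ∪ {x₁, x₂, x₆}
  {x₁, x₂, x₄, x₅, x₆}  = {x₁, x₂, x₄, x₆} ∪ {x₅}
  {x₁, x₃, x₄, x₅, x₆}  = {x₃, x₄, x₅} ∪ {x₁, x₄, x₆}
  |family| = 16
Round 3: 6 new —
  {x₂}  = ᶜ of {x₁, x₃, x₄, x₅, x₆}
  {x₃}  = ᶜ of {x₁, x₂, x₄, x₅, x₆}
  {x₄}  = ᶜ of {x₁, x₂, x₃, x₅, x₆}
  {x₁, x₆}  = ᶜ of {x₂, x₃, x₄, x₅}
  {x₂, x₃}  = ᶜ of {x₁, x₄, x₅, x₆}
  {x₃, x₄}  = ᶜ of {x₁, x₂, x₅, x₆}
  |family| = 22
Round 4. New:
  {x₂, x₄}  = {x₂} ∪ {x₄}
  {x₂, x₅}  = {x₂} ∪ {x₅}
  {x₄, x₅}  = {x₅} ∪ {x₄}
  {x₁, x₃, x₆}  = {x₁, x₆} ∪ {x₃}
  {x₁, x₅, x₆}  = {x₁, x₆} ∪ {x₅}
  {x₂, x₃, x₄}  = {x₃, x₄} ∪ {x₂}
  {x₁, x₂, x₃, x₆}  = {x₁, x₆} ∪ {x₂, x₃}
  {x₁, x₃, x₄, x₆}  = {x₃, x₄} ∪ {x₁, x₆}
  {x₁, x₃, x₅, x₆}  = {x₁, x₆} ∪ {x₃, x₅}
  |family| = 31
Round 5 (1 new):
  {x₂, x₄, x₅}  = ᶜ of {x₁, x₃, x₆}
  |family| = 32
Round 6: closed — nothing new.

σ(𝒢) = { ∅, {x₂}, {x₃}, {x₄}, {x₅}, {x₁, x₆}, {x₂, x₃}, {x₂, x₄}, {x₂, x₅}, {x₃, x₄}, {x₃, x₅}, {x₄, x₅}, {x₁, x₂, x₆}, {x₁, x₃, x₆}, {x₁, x₄, x₆}, {x₁, x₅, x₆}, {x₂, x₃, x₄}, {x₂, x₃, x₅}, {x₂, x₄, x₅}, {x₃, x₄, x₅}, {x₁, x₂, x₃, x₆}, {x₁, x₂, x₄, x₆}, {x₁, x₂, x₅, x₆}, {x₁, x₃, x₄, x₆}, {x₁, x₃, x₅, x₆}, {x₁, x₄, x₅, x₆}, {x₂, x₃, x₄, x₅}, {x₁, x₂, x₃, x₄, x₆}, {x₁, x₂, x₃, x₅, x₆}, {x₁, x₂, x₄, x₅, x₆}, {x₁, x₃, x₄, x₅, x₆}, S }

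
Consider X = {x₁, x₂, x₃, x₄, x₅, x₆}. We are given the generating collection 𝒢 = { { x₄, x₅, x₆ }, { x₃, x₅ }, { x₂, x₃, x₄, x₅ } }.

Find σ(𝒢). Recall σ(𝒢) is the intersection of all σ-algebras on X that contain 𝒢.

σ(𝒢) (64 sets): { ∅, { x₁ }, { x₂ }, { x₃ }, { x₄ }, { x₅ }, { x₆ }, { x₁, x₂ }, { x₁, x₃ }, { x₁, x₄ }, { x₁, x₅ }, { x₁, x₆ }, { x₂, x₃ }, { x₂, x₄ }, { x₂, x₅ }, { x₂, x₆ }, { x₃, x₄ }, { x₃, x₅ }, { x₃, x₆ }, { x₄, x₅ }, { x₄, x₆ }, { x₅, x₆ }, { x₁, x₂, x₃ }, { x₁, x₂, x₄ }, { x₁, x₂, x₅ }, { x₁, x₂, x₆ }, { x₁, x₃, x₄ }, { x₁, x₃, x₅ }, { x₁, x₃, x₆ }, { x₁, x₄, x₅ }, { x₁, x₄, x₆ }, { x₁, x₅, x₆ }, { x₂, x₃, x₄ }, { x₂, x₃, x₅ }, { x₂, x₃, x₆ }, { x₂, x₄, x₅ }, { x₂, x₄, x₆ }, { x₂, x₅, x₆ }, { x₃, x₄, x₅ }, { x₃, x₄, x₆ }, { x₃, x₅, x₆ }, { x₄, x₅, x₆ }, { x₁, x₂, x₃, x₄ }, { x₁, x₂, x₃, x₅ }, { x₁, x₂, x₃, x₆ }, { x₁, x₂, x₄, x₅ }, { x₁, x₂, x₄, x₆ }, { x₁, x₂, x₅, x₆ }, { x₁, x₃, x₄, x₅ }, { x₁, x₃, x₄, x₆ }, { x₁, x₃, x₅, x₆ }, { x₁, x₄, x₅, x₆ }, { x₂, x₃, x₄, x₅ }, { x₂, x₃, x₄, x₆ }, { x₂, x₃, x₅, x₆ }, { x₂, x₄, x₅, x₆ }, { x₃, x₄, x₅, x₆ }, { x₁, x₂, x₃, x₄, x₅ }, { x₁, x₂, x₃, x₄, x₆ }, { x₁, x₂, x₃, x₅, x₆ }, { x₁, x₂, x₄, x₅, x₆ }, { x₁, x₃, x₄, x₅, x₆ }, { x₂, x₃, x₄, x₅, x₆ }, X }

Trace:
Take S₀ = 𝒢 ∪ {∅, X} = { ∅, { x₃, x₅ }, { x₄, x₅, x₆ }, { x₂, x₃, x₄, x₅ }, X }.
Round 1: 5 new —
  { x₁, x₆ }  = complement { x₂, x₃, x₄, x₅ }
  { x₁, x₂, x₃ }  = complement { x₄, x₅, x₆ }
  { x₁, x₂, x₄, x₆ }  = complement { x₃, x₅ }
  { x₃, x₄, x₅, x₆ }  = { x₃, x₅ } ∪ { x₄, x₅, x₆ }
  { x₂, x₃, x₄, x₅, x₆ }  = { x₂, x₃, x₄, x₅ } ∪ { x₄, x₅, x₆ }
  — 10 sets.
Round 2 adds 10:
  { x₁ }  = complement { x₂, x₃, x₄, x₅, x₆ }
  { x₁, x₂ }  = complement { x₃, x₄, x₅, x₆ }
  { x₁, x₂, x₃, x₅ }  = { x₁, x₂, x₃ } ∪ { x₃, x₅ }
  { x₁, x₂, x₃, x₆ }  = { x₁, x₂, x₃ } ∪ { x₁, x₆ }
  { x₁, x₃, x₅, x₆ }  = { x₁, x₆ } ∪ { x₃, x₅ }
  { x₁, x₄, x₅, x₆ }  = { x₁, x₆ } ∪ { x₄, x₅, x₆ }
  { x₁, x₂, x₃, x₄, x₅ }  = { x₁, x₂, x₃ } ∪ { x₂, x₃, x₄, x₅ }
  { x₁, x₂, x₃, x₄, x₆ }  = { x₁, x₂, x₄, x₆ } ∪ { x₁, x₂, x₃ }
  { x₁, x₂, x₄, x₅, x₆ }  = { x₁, x₂, x₄, x₆ } ∪ { x₄, x₅, x₆ }
  { x₁, x₃, x₄, x₅, x₆ }  = { x₃, x₄, x₅, x₆ } ∪ { x₁, x₆ }
  — 20 sets.
Round 3: +11 →
  { x₂ }  = complement { x₁, x₃, x₄, x₅, x₆ }
  { x₃ }  = complement { x₁, x₂, x₄, x₅, x₆ }
  { x₅ }  = complement { x₁, x₂, x₃, x₄, x₆ }
  { x₆ }  = complement { x₁, x₂, x₃, x₄, x₅ }
  { x₂, x₃ }  = complement { x₁, x₄, x₅, x₆ }
  { x₂, x₄ }  = complement { x₁, x₃, x₅, x₆ }
  { x₄, x₅ }  = complement { x₁, x₂, x₃, x₆ }
  { x₄, x₆ }  = complement { x₁, x₂, x₃, x₅ }
  { x₁, x₂, x₆ }  = { x₁, x₆ } ∪ { x₁, x₂ }
  { x₁, x₃, x₅ }  = { x₃, x₅ } ∪ { x₁ }
  { x₁, x₂, x₃, x₅, x₆ }  = { x₁, x₆ } ∪ { x₁, x₂, x₃, x₅ }
  — 31 sets.
Round 4: +27 →
  { x₄ }  = complement { x₁, x₂, x₃, x₅, x₆ }
  { x₁, x₃ }  = { x₃ } ∪ { x₁ }
  { x₁, x₅ }  = { x₅ } ∪ { x₁ }
  { x₂, x₅ }  = { x₂ } ∪ { x₅ }
  { x₂, x₆ }  = { x₂ } ∪ { x₆ }
  { x₃, x₆ }  = { x₆ } ∪ { x₃ }
  { x₅, x₆ }  = { x₆ } ∪ { x₅ }
  { x₁, x₂, x₄ }  = { x₁, x₂ } ∪ { x₂, x₄ }
  { x₁, x₂, x₅ }  = { x₁, x₂ } ∪ { x₅ }
  { x₁, x₃, x₆ }  = { x₁, x₆ } ∪ { x₃ }
  { x₁, x₄, x₅ }  = { x₄, x₅ } ∪ { x₁ }
  { x₁, x₄, x₆ }  = { x₁, x₆ } ∪ { x₄, x₆ }
  { x₁, x₅, x₆ }  = { x₁, x₆ } ∪ { x₅ }
  { x₂, x₃, x₄ }  = { x₃ } ∪ { x₂, x₄ }
  { x₂, x₃, x₅ }  = { x₂ } ∪ { x₃, x₅ }
  { x₂, x₃, x₆ }  = { x₆ } ∪ { x₂, x₃ }
  { x₂, x₄, x₅ }  = { x₂ } ∪ { x₄, x₅ }
  { x₂, x₄, x₆ }  = complement { x₁, x₃, x₅ }
  { x₃, x₄, x₅ }  = complement { x₁, x₂, x₆ }
  { x₃, x₄, x₆ }  = { x₃ } ∪ { x₄, x₆ }
  { x₃, x₅, x₆ }  = { x₆ } ∪ { x₃, x₅ }
  { x₁, x₂, x₃, x₄ }  = { x₁, x₂, x₃ } ∪ { x₂, x₄ }
  { x₁, x₂, x₄, x₅ }  = { x₁, x₂ } ∪ { x₄, x₅ }
  { x₁, x₂, x₅, x₆ }  = { x₅ } ∪ { x₁, x₂, x₆ }
  { x₁, x₃, x₄, x₅ }  = { x₁, x₃, x₅ } ∪ { x₄, x₅ }
  { x₂, x₃, x₄, x₆ }  = { x₂, x₃ } ∪ { x₄, x₆ }
  { x₂, x₄, x₅, x₆ }  = { x₂ } ∪ { x₄, x₅, x₆ }
  — 58 sets.
Round 5 (6 new):
  { x₁, x₄ }  = { x₄ } ∪ { x₁ }
  { x₃, x₄ }  = complement { x₁, x₂, x₅, x₆ }
  { x₁, x₃, x₄ }  = { x₁, x₃ } ∪ { x₄ }
  { x₂, x₅, x₆ }  = { x₂ } ∪ { x₅, x₆ }
  { x₁, x₃, x₄, x₆ }  = complement { x₂, x₅ }
  { x₂, x₃, x₅, x₆ }  = { x₂ } ∪ { x₃, x₅, x₆ }
  — 64 sets.
After Round 6 the family is unchanged; done.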